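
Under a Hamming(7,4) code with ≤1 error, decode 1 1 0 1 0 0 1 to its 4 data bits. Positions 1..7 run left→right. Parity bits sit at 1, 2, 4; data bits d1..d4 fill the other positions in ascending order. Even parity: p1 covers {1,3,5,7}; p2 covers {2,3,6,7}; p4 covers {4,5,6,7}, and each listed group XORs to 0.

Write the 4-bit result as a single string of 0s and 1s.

s1 (pos 1,3,5,7): 1⊕0⊕0⊕1 = 0
s2 (pos 2,3,6,7): 1⊕0⊕0⊕1 = 0
s4 (pos 4,5,6,7): 1⊕0⊕0⊕1 = 0
Syndrome s4…s1 = 000 → no error.
Read data bits from positions 3,5,6,7: 0001

0001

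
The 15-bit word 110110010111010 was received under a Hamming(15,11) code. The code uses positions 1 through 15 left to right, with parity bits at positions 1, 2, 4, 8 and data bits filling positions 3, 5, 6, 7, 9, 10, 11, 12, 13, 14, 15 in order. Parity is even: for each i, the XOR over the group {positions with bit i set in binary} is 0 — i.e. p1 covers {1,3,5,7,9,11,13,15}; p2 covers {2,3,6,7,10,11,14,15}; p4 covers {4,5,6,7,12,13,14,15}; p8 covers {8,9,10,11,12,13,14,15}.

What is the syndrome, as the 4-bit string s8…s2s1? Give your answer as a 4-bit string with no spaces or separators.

s1 (pos 1,3,5,7,9,11,13,15): 1⊕0⊕1⊕0⊕0⊕1⊕0⊕0 = 1
s2 (pos 2,3,6,7,10,11,14,15): 1⊕0⊕0⊕0⊕1⊕1⊕1⊕0 = 0
s4 (pos 4,5,6,7,12,13,14,15): 1⊕1⊕0⊕0⊕1⊕0⊕1⊕0 = 0
s8 (pos 8,9,10,11,12,13,14,15): 1⊕0⊕1⊕1⊕1⊕0⊕1⊕0 = 1
Syndrome s8…s1 = 1001 → error at position 9.

1001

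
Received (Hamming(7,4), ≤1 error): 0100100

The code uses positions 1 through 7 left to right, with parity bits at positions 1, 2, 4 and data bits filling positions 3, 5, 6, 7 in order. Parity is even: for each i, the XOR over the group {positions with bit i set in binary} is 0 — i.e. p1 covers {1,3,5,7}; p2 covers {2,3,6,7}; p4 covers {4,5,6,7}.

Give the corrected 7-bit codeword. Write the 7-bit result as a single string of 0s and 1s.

0100101

s1 (pos 1,3,5,7): 0⊕0⊕1⊕0 = 1
s2 (pos 2,3,6,7): 1⊕0⊕0⊕0 = 1
s4 (pos 4,5,6,7): 0⊕1⊕0⊕0 = 1
Syndrome s4…s1 = 111 → error at position 7.
Flip position 7: 0100100 → 0100101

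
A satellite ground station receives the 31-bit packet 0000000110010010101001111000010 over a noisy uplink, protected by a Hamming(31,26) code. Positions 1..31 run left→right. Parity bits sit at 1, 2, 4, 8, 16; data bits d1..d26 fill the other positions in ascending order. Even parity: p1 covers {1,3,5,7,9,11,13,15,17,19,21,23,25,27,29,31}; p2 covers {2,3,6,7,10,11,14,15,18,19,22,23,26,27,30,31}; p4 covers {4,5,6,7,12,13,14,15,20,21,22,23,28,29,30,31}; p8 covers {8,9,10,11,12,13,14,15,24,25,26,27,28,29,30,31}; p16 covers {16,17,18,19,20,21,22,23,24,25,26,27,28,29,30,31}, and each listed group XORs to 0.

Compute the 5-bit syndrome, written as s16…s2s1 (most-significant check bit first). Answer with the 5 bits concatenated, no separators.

s1 (pos 1,3,5,7,9,11,13,15,17,19,21,23,25,27,29,31): 0⊕0⊕0⊕0⊕1⊕0⊕0⊕1⊕1⊕1⊕0⊕1⊕1⊕0⊕0⊕0 = 0
s2 (pos 2,3,6,7,10,11,14,15,18,19,22,23,26,27,30,31): 0⊕0⊕0⊕0⊕0⊕0⊕0⊕1⊕0⊕1⊕1⊕1⊕0⊕0⊕1⊕0 = 1
s4 (pos 4,5,6,7,12,13,14,15,20,21,22,23,28,29,30,31): 0⊕0⊕0⊕0⊕1⊕0⊕0⊕1⊕0⊕0⊕1⊕1⊕0⊕0⊕1⊕0 = 1
s8 (pos 8,9,10,11,12,13,14,15,24,25,26,27,28,29,30,31): 1⊕1⊕0⊕0⊕1⊕0⊕0⊕1⊕1⊕1⊕0⊕0⊕0⊕0⊕1⊕0 = 1
s16 (pos 16,17,18,19,20,21,22,23,24,25,26,27,28,29,30,31): 0⊕1⊕0⊕1⊕0⊕0⊕1⊕1⊕1⊕1⊕0⊕0⊕0⊕0⊕1⊕0 = 1
Syndrome s16…s1 = 11110 → error at position 30.

11110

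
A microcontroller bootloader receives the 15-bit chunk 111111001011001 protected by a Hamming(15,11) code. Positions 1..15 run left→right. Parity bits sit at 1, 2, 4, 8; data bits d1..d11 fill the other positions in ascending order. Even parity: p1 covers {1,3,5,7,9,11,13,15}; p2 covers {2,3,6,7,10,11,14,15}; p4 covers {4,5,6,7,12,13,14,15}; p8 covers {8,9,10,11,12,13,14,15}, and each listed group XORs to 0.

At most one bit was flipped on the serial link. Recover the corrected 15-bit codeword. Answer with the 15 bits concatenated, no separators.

s1 (pos 1,3,5,7,9,11,13,15): 1⊕1⊕1⊕0⊕1⊕1⊕0⊕1 = 0
s2 (pos 2,3,6,7,10,11,14,15): 1⊕1⊕1⊕0⊕0⊕1⊕0⊕1 = 1
s4 (pos 4,5,6,7,12,13,14,15): 1⊕1⊕1⊕0⊕1⊕0⊕0⊕1 = 1
s8 (pos 8,9,10,11,12,13,14,15): 0⊕1⊕0⊕1⊕1⊕0⊕0⊕1 = 0
Syndrome s8…s1 = 0110 → error at position 6.
Flip position 6: 111111001011001 → 111110001011001

111110001011001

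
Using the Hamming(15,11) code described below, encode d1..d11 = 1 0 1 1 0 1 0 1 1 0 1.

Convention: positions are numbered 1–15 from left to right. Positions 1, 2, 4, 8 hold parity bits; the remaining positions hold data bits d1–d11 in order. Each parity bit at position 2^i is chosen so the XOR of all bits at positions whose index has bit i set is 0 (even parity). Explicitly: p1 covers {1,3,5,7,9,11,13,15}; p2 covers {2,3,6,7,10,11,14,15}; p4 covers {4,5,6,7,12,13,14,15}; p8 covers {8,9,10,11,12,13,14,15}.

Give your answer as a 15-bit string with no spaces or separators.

Place data at non-parity positions: p1 p2 1 p4 0 1 1 p8 0 1 0 1 1 0 1
p1 (pos 1,3,5,7,9,11,13,15): XOR of data positions = 1⊕0⊕1⊕0⊕0⊕1⊕1 = 0
p2 (pos 2,3,6,7,10,11,14,15): XOR of data positions = 1⊕1⊕1⊕1⊕0⊕0⊕1 = 1
p4 (pos 4,5,6,7,12,13,14,15): XOR of data positions = 0⊕1⊕1⊕1⊕1⊕0⊕1 = 1
p8 (pos 8,9,10,11,12,13,14,15): XOR of data positions = 0⊕1⊕0⊕1⊕1⊕0⊕1 = 0
Codeword: 011101100101101

011101100101101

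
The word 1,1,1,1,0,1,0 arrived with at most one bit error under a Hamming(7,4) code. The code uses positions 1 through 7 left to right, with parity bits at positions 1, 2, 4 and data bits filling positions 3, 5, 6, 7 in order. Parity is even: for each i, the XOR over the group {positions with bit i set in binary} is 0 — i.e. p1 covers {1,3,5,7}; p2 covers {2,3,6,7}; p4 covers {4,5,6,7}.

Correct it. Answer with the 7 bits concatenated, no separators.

s1 (pos 1,3,5,7): 1⊕1⊕0⊕0 = 0
s2 (pos 2,3,6,7): 1⊕1⊕1⊕0 = 1
s4 (pos 4,5,6,7): 1⊕0⊕1⊕0 = 0
Syndrome s4…s1 = 010 → error at position 2.
Flip position 2: 1111010 → 1011010

1011010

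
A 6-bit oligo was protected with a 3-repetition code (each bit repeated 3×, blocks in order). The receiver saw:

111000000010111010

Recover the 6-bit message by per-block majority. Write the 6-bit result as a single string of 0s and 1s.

100010

Block 1 (111): 3 ones → 1
Block 2 (000): 0 ones → 0
Block 3 (000): 0 ones → 0
Block 4 (010): 1 one → 0
Block 5 (111): 3 ones → 1
Block 6 (010): 1 one → 0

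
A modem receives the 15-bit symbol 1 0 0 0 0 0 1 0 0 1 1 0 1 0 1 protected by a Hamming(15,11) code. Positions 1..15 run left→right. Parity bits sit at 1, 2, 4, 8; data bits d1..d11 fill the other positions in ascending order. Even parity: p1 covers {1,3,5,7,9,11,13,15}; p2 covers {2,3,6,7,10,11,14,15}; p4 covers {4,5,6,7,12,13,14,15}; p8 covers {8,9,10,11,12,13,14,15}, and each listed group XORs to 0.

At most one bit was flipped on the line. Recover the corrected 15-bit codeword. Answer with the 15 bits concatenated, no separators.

s1 (pos 1,3,5,7,9,11,13,15): 1⊕0⊕0⊕1⊕0⊕1⊕1⊕1 = 1
s2 (pos 2,3,6,7,10,11,14,15): 0⊕0⊕0⊕1⊕1⊕1⊕0⊕1 = 0
s4 (pos 4,5,6,7,12,13,14,15): 0⊕0⊕0⊕1⊕0⊕1⊕0⊕1 = 1
s8 (pos 8,9,10,11,12,13,14,15): 0⊕0⊕1⊕1⊕0⊕1⊕0⊕1 = 0
Syndrome s8…s1 = 0101 → error at position 5.
Flip position 5: 100000100110101 → 100010100110101

100010100110101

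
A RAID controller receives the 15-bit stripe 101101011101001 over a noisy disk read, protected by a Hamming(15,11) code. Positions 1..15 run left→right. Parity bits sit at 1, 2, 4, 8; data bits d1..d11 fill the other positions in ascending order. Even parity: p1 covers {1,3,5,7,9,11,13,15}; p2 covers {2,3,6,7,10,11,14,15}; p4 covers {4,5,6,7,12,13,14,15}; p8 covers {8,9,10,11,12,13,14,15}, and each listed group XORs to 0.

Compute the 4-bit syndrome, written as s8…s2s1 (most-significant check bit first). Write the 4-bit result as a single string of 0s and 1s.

s1 (pos 1,3,5,7,9,11,13,15): 1⊕1⊕0⊕0⊕1⊕0⊕0⊕1 = 0
s2 (pos 2,3,6,7,10,11,14,15): 0⊕1⊕1⊕0⊕1⊕0⊕0⊕1 = 0
s4 (pos 4,5,6,7,12,13,14,15): 1⊕0⊕1⊕0⊕1⊕0⊕0⊕1 = 0
s8 (pos 8,9,10,11,12,13,14,15): 1⊕1⊕1⊕0⊕1⊕0⊕0⊕1 = 1
Syndrome s8…s1 = 1000 → error at position 8.

1000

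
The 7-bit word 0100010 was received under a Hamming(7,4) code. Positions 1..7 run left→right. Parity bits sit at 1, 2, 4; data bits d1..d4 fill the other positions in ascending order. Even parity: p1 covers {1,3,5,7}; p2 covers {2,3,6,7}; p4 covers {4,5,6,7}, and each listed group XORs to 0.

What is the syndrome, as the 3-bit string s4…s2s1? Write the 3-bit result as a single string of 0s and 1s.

100

s1 (pos 1,3,5,7): 0⊕0⊕0⊕0 = 0
s2 (pos 2,3,6,7): 1⊕0⊕1⊕0 = 0
s4 (pos 4,5,6,7): 0⊕0⊕1⊕0 = 1
Syndrome s4…s1 = 100 → error at position 4.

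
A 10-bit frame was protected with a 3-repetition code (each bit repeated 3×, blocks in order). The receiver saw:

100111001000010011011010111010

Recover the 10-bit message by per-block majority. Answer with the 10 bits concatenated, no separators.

0100011010

Block 1 (100): 1 one → 0
Block 2 (111): 3 ones → 1
Block 3 (001): 1 one → 0
Block 4 (000): 0 ones → 0
Block 5 (010): 1 one → 0
Block 6 (011): 2 ones → 1
Block 7 (011): 2 ones → 1
Block 8 (010): 1 one → 0
Block 9 (111): 3 ones → 1
Block 10 (010): 1 one → 0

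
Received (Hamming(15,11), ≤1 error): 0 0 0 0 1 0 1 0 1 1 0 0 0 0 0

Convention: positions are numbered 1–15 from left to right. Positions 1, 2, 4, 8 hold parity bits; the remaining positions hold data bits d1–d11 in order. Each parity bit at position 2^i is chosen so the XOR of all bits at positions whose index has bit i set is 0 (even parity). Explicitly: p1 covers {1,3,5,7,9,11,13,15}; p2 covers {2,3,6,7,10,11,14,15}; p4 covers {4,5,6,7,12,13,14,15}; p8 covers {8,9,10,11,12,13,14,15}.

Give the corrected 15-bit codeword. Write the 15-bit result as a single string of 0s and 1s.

s1 (pos 1,3,5,7,9,11,13,15): 0⊕0⊕1⊕1⊕1⊕0⊕0⊕0 = 1
s2 (pos 2,3,6,7,10,11,14,15): 0⊕0⊕0⊕1⊕1⊕0⊕0⊕0 = 0
s4 (pos 4,5,6,7,12,13,14,15): 0⊕1⊕0⊕1⊕0⊕0⊕0⊕0 = 0
s8 (pos 8,9,10,11,12,13,14,15): 0⊕1⊕1⊕0⊕0⊕0⊕0⊕0 = 0
Syndrome s8…s1 = 0001 → error at position 1.
Flip position 1: 000010101100000 → 100010101100000

100010101100000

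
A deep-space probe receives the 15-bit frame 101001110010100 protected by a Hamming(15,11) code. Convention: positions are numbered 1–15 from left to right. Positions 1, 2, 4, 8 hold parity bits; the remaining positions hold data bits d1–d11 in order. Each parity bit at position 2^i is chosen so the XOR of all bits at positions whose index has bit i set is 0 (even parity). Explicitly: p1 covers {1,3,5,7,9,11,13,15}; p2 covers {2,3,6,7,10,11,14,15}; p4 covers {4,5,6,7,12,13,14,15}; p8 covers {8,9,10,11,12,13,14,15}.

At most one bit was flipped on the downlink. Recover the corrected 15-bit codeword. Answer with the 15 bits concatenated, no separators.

101001110010000

s1 (pos 1,3,5,7,9,11,13,15): 1⊕1⊕0⊕1⊕0⊕1⊕1⊕0 = 1
s2 (pos 2,3,6,7,10,11,14,15): 0⊕1⊕1⊕1⊕0⊕1⊕0⊕0 = 0
s4 (pos 4,5,6,7,12,13,14,15): 0⊕0⊕1⊕1⊕0⊕1⊕0⊕0 = 1
s8 (pos 8,9,10,11,12,13,14,15): 1⊕0⊕0⊕1⊕0⊕1⊕0⊕0 = 1
Syndrome s8…s1 = 1101 → error at position 13.
Flip position 13: 101001110010100 → 101001110010000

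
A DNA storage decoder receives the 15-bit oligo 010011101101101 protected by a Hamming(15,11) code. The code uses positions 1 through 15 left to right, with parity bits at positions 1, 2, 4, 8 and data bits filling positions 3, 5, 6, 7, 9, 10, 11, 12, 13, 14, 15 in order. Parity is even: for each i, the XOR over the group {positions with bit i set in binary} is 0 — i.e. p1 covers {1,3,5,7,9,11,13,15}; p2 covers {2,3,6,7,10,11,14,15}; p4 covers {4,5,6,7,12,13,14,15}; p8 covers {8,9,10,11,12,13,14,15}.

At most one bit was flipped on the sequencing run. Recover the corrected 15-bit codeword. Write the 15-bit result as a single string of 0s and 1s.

s1 (pos 1,3,5,7,9,11,13,15): 0⊕0⊕1⊕1⊕1⊕0⊕1⊕1 = 1
s2 (pos 2,3,6,7,10,11,14,15): 1⊕0⊕1⊕1⊕1⊕0⊕0⊕1 = 1
s4 (pos 4,5,6,7,12,13,14,15): 0⊕1⊕1⊕1⊕1⊕1⊕0⊕1 = 0
s8 (pos 8,9,10,11,12,13,14,15): 0⊕1⊕1⊕0⊕1⊕1⊕0⊕1 = 1
Syndrome s8…s1 = 1011 → error at position 11.
Flip position 11: 010011101101101 → 010011101111101

010011101111101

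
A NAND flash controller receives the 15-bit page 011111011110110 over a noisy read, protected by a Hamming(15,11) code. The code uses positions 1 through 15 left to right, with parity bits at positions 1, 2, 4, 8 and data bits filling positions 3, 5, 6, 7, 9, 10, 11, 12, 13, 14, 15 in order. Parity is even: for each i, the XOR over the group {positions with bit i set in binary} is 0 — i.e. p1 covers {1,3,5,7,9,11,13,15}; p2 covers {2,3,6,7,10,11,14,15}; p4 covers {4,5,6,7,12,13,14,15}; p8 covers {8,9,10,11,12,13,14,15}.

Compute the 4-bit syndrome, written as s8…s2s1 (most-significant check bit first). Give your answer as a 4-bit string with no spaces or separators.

0101

s1 (pos 1,3,5,7,9,11,13,15): 0⊕1⊕1⊕0⊕1⊕1⊕1⊕0 = 1
s2 (pos 2,3,6,7,10,11,14,15): 1⊕1⊕1⊕0⊕1⊕1⊕1⊕0 = 0
s4 (pos 4,5,6,7,12,13,14,15): 1⊕1⊕1⊕0⊕0⊕1⊕1⊕0 = 1
s8 (pos 8,9,10,11,12,13,14,15): 1⊕1⊕1⊕1⊕0⊕1⊕1⊕0 = 0
Syndrome s8…s1 = 0101 → error at position 5.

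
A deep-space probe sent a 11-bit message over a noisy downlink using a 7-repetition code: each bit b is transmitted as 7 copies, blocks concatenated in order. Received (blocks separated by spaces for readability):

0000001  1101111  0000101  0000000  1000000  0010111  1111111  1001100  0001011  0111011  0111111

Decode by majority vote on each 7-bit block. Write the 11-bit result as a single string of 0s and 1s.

01000110011

Block 1 (0000001): 1 one → 0
Block 2 (1101111): 6 ones → 1
Block 3 (0000101): 2 ones → 0
Block 4 (0000000): 0 ones → 0
Block 5 (1000000): 1 one → 0
Block 6 (0010111): 4 ones → 1
Block 7 (1111111): 7 ones → 1
Block 8 (1001100): 3 ones → 0
Block 9 (0001011): 3 ones → 0
Block 10 (0111011): 5 ones → 1
Block 11 (0111111): 6 ones → 1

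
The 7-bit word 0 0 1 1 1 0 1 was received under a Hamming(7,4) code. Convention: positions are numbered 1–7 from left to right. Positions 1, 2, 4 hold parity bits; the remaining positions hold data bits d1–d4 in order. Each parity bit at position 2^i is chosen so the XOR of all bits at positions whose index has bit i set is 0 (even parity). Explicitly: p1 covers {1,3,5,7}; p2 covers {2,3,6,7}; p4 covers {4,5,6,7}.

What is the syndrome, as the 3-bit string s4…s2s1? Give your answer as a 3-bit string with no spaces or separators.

101

s1 (pos 1,3,5,7): 0⊕1⊕1⊕1 = 1
s2 (pos 2,3,6,7): 0⊕1⊕0⊕1 = 0
s4 (pos 4,5,6,7): 1⊕1⊕0⊕1 = 1
Syndrome s4…s1 = 101 → error at position 5.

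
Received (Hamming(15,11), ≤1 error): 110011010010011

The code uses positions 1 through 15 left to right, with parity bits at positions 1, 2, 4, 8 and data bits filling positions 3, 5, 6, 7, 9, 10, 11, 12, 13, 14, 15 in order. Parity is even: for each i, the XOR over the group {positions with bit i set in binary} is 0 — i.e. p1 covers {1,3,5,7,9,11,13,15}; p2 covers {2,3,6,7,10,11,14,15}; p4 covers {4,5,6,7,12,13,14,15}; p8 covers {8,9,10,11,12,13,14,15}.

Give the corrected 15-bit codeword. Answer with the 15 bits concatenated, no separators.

100011010010011

s1 (pos 1,3,5,7,9,11,13,15): 1⊕0⊕1⊕0⊕0⊕1⊕0⊕1 = 0
s2 (pos 2,3,6,7,10,11,14,15): 1⊕0⊕1⊕0⊕0⊕1⊕1⊕1 = 1
s4 (pos 4,5,6,7,12,13,14,15): 0⊕1⊕1⊕0⊕0⊕0⊕1⊕1 = 0
s8 (pos 8,9,10,11,12,13,14,15): 1⊕0⊕0⊕1⊕0⊕0⊕1⊕1 = 0
Syndrome s8…s1 = 0010 → error at position 2.
Flip position 2: 110011010010011 → 100011010010011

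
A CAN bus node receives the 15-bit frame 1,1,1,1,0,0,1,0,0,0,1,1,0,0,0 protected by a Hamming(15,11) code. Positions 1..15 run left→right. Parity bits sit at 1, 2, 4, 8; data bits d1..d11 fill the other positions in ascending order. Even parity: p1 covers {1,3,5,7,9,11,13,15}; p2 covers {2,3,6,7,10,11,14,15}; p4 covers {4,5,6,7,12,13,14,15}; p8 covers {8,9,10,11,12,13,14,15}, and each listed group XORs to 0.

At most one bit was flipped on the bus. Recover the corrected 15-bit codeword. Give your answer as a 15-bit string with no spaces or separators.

111000100011000

s1 (pos 1,3,5,7,9,11,13,15): 1⊕1⊕0⊕1⊕0⊕1⊕0⊕0 = 0
s2 (pos 2,3,6,7,10,11,14,15): 1⊕1⊕0⊕1⊕0⊕1⊕0⊕0 = 0
s4 (pos 4,5,6,7,12,13,14,15): 1⊕0⊕0⊕1⊕1⊕0⊕0⊕0 = 1
s8 (pos 8,9,10,11,12,13,14,15): 0⊕0⊕0⊕1⊕1⊕0⊕0⊕0 = 0
Syndrome s8…s1 = 0100 → error at position 4.
Flip position 4: 111100100011000 → 111000100011000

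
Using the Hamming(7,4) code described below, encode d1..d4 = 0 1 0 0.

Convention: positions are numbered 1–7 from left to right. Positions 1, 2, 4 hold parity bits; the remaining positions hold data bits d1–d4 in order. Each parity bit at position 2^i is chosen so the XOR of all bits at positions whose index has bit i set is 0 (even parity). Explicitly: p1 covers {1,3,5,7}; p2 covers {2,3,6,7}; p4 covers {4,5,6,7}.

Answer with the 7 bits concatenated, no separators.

1001100

Place data at non-parity positions: p1 p2 0 p4 1 0 0
p1 (pos 1,3,5,7): XOR of data positions = 0⊕1⊕0 = 1
p2 (pos 2,3,6,7): XOR of data positions = 0⊕0⊕0 = 0
p4 (pos 4,5,6,7): XOR of data positions = 1⊕0⊕0 = 1
Codeword: 1001100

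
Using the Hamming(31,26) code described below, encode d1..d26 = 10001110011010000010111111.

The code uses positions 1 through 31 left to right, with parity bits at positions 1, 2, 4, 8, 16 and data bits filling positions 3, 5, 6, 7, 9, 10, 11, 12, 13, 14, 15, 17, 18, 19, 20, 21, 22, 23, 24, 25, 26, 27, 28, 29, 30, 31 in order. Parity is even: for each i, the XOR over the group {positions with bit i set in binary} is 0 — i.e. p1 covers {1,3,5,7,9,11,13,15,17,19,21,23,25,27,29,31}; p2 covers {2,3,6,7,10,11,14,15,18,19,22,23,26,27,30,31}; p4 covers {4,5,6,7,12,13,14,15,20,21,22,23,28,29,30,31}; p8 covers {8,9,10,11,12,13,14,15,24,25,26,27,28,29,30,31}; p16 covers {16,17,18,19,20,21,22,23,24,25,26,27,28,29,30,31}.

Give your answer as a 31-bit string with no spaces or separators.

Place data at non-parity positions: p1 p2 1 p4 0 0 0 p8 1 1 1 0 0 1 1 p16 0 1 0 0 0 0 0 1 0 1 1 1 1 1 1
p1 (pos 1,3,5,7,9,11,13,15,17,19,21,23,25,27,29,31): XOR of data positions = 1⊕0⊕0⊕1⊕1⊕0⊕1⊕0⊕0⊕0⊕0⊕0⊕1⊕1⊕1 = 1
p2 (pos 2,3,6,7,10,11,14,15,18,19,22,23,26,27,30,31): XOR of data positions = 1⊕0⊕0⊕1⊕1⊕1⊕1⊕1⊕0⊕0⊕0⊕1⊕1⊕1⊕1 = 0
p4 (pos 4,5,6,7,12,13,14,15,20,21,22,23,28,29,30,31): XOR of data positions = 0⊕0⊕0⊕0⊕0⊕1⊕1⊕0⊕0⊕0⊕0⊕1⊕1⊕1⊕1 = 0
p8 (pos 8,9,10,11,12,13,14,15,24,25,26,27,28,29,30,31): XOR of data positions = 1⊕1⊕1⊕0⊕0⊕1⊕1⊕1⊕0⊕1⊕1⊕1⊕1⊕1⊕1 = 0
p16 (pos 16,17,18,19,20,21,22,23,24,25,26,27,28,29,30,31): XOR of data positions = 0⊕1⊕0⊕0⊕0⊕0⊕0⊕1⊕0⊕1⊕1⊕1⊕1⊕1⊕1 = 0
Codeword: 1010000011100110010000010111111

1010000011100110010000010111111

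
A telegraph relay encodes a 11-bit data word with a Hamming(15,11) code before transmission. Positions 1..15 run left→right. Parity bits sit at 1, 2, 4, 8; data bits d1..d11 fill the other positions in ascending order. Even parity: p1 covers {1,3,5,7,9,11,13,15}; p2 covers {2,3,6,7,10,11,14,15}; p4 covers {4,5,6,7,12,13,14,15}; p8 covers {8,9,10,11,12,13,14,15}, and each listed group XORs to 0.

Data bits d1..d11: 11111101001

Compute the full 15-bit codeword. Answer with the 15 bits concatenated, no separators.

111111101101001

Place data at non-parity positions: p1 p2 1 p4 1 1 1 p8 1 1 0 1 0 0 1
p1 (pos 1,3,5,7,9,11,13,15): XOR of data positions = 1⊕1⊕1⊕1⊕0⊕0⊕1 = 1
p2 (pos 2,3,6,7,10,11,14,15): XOR of data positions = 1⊕1⊕1⊕1⊕0⊕0⊕1 = 1
p4 (pos 4,5,6,7,12,13,14,15): XOR of data positions = 1⊕1⊕1⊕1⊕0⊕0⊕1 = 1
p8 (pos 8,9,10,11,12,13,14,15): XOR of data positions = 1⊕1⊕0⊕1⊕0⊕0⊕1 = 0
Codeword: 111111101101001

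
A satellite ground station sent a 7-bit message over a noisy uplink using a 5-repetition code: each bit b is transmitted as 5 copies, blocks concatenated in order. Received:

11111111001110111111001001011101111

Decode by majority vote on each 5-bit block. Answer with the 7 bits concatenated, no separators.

Block 1 (11111): 5 ones → 1
Block 2 (11100): 3 ones → 1
Block 3 (11101): 4 ones → 1
Block 4 (11111): 5 ones → 1
Block 5 (00100): 1 one → 0
Block 6 (10111): 4 ones → 1
Block 7 (01111): 4 ones → 1

1111011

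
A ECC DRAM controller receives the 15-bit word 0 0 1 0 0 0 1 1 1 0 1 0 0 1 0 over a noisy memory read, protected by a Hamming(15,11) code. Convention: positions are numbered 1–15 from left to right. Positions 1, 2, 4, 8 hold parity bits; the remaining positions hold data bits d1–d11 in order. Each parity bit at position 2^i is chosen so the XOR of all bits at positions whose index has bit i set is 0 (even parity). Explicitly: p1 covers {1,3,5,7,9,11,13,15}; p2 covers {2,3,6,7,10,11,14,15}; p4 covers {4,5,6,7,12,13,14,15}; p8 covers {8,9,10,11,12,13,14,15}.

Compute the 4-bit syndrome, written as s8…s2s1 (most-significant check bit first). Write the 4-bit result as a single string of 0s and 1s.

s1 (pos 1,3,5,7,9,11,13,15): 0⊕1⊕0⊕1⊕1⊕1⊕0⊕0 = 0
s2 (pos 2,3,6,7,10,11,14,15): 0⊕1⊕0⊕1⊕0⊕1⊕1⊕0 = 0
s4 (pos 4,5,6,7,12,13,14,15): 0⊕0⊕0⊕1⊕0⊕0⊕1⊕0 = 0
s8 (pos 8,9,10,11,12,13,14,15): 1⊕1⊕0⊕1⊕0⊕0⊕1⊕0 = 0
Syndrome s8…s1 = 0000 → no error.

0000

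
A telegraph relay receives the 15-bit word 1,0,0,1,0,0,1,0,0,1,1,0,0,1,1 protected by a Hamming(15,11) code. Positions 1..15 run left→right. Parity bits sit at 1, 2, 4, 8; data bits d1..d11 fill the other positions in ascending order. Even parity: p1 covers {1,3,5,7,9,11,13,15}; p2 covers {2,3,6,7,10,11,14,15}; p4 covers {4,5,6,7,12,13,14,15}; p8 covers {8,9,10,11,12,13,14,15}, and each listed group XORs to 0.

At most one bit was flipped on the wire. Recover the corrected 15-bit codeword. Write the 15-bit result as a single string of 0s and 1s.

110100100110011

s1 (pos 1,3,5,7,9,11,13,15): 1⊕0⊕0⊕1⊕0⊕1⊕0⊕1 = 0
s2 (pos 2,3,6,7,10,11,14,15): 0⊕0⊕0⊕1⊕1⊕1⊕1⊕1 = 1
s4 (pos 4,5,6,7,12,13,14,15): 1⊕0⊕0⊕1⊕0⊕0⊕1⊕1 = 0
s8 (pos 8,9,10,11,12,13,14,15): 0⊕0⊕1⊕1⊕0⊕0⊕1⊕1 = 0
Syndrome s8…s1 = 0010 → error at position 2.
Flip position 2: 100100100110011 → 110100100110011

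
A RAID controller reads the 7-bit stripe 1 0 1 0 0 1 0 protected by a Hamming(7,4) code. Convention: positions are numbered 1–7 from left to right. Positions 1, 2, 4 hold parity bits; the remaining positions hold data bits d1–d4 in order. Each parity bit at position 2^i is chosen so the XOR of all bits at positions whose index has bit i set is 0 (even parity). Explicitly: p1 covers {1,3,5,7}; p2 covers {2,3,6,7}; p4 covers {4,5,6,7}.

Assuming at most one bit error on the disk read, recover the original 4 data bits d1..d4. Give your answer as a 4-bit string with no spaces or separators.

1010

s1 (pos 1,3,5,7): 1⊕1⊕0⊕0 = 0
s2 (pos 2,3,6,7): 0⊕1⊕1⊕0 = 0
s4 (pos 4,5,6,7): 0⊕0⊕1⊕0 = 1
Syndrome s4…s1 = 100 → error at position 4.
Flip position 4: 1010010 → 1011010
Read data bits from positions 3,5,6,7: 1010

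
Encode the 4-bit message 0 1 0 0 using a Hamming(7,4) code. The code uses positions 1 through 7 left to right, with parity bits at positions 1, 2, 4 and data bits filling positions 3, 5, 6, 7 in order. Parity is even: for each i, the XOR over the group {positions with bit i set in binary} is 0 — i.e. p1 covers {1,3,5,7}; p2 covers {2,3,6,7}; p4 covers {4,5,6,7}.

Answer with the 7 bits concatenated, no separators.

Place data at non-parity positions: p1 p2 0 p4 1 0 0
p1 (pos 1,3,5,7): XOR of data positions = 0⊕1⊕0 = 1
p2 (pos 2,3,6,7): XOR of data positions = 0⊕0⊕0 = 0
p4 (pos 4,5,6,7): XOR of data positions = 1⊕0⊕0 = 1
Codeword: 1001100

1001100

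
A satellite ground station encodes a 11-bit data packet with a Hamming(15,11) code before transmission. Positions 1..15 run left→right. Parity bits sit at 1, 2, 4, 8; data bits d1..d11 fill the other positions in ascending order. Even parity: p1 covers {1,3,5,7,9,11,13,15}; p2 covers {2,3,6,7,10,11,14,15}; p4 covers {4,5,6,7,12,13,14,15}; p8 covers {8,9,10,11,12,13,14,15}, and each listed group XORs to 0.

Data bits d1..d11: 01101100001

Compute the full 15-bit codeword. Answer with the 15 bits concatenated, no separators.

Place data at non-parity positions: p1 p2 0 p4 1 1 0 p8 1 1 0 0 0 0 1
p1 (pos 1,3,5,7,9,11,13,15): XOR of data positions = 0⊕1⊕0⊕1⊕0⊕0⊕1 = 1
p2 (pos 2,3,6,7,10,11,14,15): XOR of data positions = 0⊕1⊕0⊕1⊕0⊕0⊕1 = 1
p4 (pos 4,5,6,7,12,13,14,15): XOR of data positions = 1⊕1⊕0⊕0⊕0⊕0⊕1 = 1
p8 (pos 8,9,10,11,12,13,14,15): XOR of data positions = 1⊕1⊕0⊕0⊕0⊕0⊕1 = 1
Codeword: 110111011100001

110111011100001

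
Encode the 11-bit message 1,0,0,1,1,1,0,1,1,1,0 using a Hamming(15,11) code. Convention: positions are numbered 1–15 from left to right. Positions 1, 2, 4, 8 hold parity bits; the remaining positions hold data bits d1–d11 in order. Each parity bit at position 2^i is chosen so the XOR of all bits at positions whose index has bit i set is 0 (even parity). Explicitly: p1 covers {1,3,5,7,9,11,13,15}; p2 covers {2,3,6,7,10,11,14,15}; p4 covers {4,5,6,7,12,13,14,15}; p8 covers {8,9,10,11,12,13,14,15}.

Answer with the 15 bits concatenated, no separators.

001000111101110

Place data at non-parity positions: p1 p2 1 p4 0 0 1 p8 1 1 0 1 1 1 0
p1 (pos 1,3,5,7,9,11,13,15): XOR of data positions = 1⊕0⊕1⊕1⊕0⊕1⊕0 = 0
p2 (pos 2,3,6,7,10,11,14,15): XOR of data positions = 1⊕0⊕1⊕1⊕0⊕1⊕0 = 0
p4 (pos 4,5,6,7,12,13,14,15): XOR of data positions = 0⊕0⊕1⊕1⊕1⊕1⊕0 = 0
p8 (pos 8,9,10,11,12,13,14,15): XOR of data positions = 1⊕1⊕0⊕1⊕1⊕1⊕0 = 1
Codeword: 001000111101110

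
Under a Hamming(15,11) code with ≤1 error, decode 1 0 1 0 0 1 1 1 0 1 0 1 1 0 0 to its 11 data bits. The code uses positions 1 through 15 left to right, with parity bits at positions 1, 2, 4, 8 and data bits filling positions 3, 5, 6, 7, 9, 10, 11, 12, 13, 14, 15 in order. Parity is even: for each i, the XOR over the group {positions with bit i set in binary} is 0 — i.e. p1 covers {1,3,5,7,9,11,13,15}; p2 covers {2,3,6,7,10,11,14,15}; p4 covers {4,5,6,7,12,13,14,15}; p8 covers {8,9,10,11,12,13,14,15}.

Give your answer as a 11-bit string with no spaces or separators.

s1 (pos 1,3,5,7,9,11,13,15): 1⊕1⊕0⊕1⊕0⊕0⊕1⊕0 = 0
s2 (pos 2,3,6,7,10,11,14,15): 0⊕1⊕1⊕1⊕1⊕0⊕0⊕0 = 0
s4 (pos 4,5,6,7,12,13,14,15): 0⊕0⊕1⊕1⊕1⊕1⊕0⊕0 = 0
s8 (pos 8,9,10,11,12,13,14,15): 1⊕0⊕1⊕0⊕1⊕1⊕0⊕0 = 0
Syndrome s8…s1 = 0000 → no error.
Read data bits from positions 3,5,6,7,9,10,11,12,13,14,15: 10110101100

10110101100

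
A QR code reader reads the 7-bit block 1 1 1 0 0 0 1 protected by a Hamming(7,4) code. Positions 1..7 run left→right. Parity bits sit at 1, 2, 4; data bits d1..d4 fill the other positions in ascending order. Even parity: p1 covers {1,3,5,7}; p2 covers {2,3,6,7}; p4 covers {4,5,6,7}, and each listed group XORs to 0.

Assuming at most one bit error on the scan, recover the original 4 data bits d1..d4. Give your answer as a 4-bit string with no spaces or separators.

s1 (pos 1,3,5,7): 1⊕1⊕0⊕1 = 1
s2 (pos 2,3,6,7): 1⊕1⊕0⊕1 = 1
s4 (pos 4,5,6,7): 0⊕0⊕0⊕1 = 1
Syndrome s4…s1 = 111 → error at position 7.
Flip position 7: 1110001 → 1110000
Read data bits from positions 3,5,6,7: 1000

1000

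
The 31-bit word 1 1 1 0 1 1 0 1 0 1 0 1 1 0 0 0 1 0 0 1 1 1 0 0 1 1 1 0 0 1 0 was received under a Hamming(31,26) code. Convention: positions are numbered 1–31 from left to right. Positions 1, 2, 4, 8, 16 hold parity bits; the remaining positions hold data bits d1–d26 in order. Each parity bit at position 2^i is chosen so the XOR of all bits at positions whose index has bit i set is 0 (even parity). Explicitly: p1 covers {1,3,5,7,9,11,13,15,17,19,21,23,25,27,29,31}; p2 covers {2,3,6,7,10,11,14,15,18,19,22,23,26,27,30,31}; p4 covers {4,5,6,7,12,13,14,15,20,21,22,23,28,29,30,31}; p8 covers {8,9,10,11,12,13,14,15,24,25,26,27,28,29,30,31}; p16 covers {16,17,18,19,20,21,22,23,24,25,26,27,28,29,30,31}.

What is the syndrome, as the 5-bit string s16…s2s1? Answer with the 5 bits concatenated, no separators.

s1 (pos 1,3,5,7,9,11,13,15,17,19,21,23,25,27,29,31): 1⊕1⊕1⊕0⊕0⊕0⊕1⊕0⊕1⊕0⊕1⊕0⊕1⊕1⊕0⊕0 = 0
s2 (pos 2,3,6,7,10,11,14,15,18,19,22,23,26,27,30,31): 1⊕1⊕1⊕0⊕1⊕0⊕0⊕0⊕0⊕0⊕1⊕0⊕1⊕1⊕1⊕0 = 0
s4 (pos 4,5,6,7,12,13,14,15,20,21,22,23,28,29,30,31): 0⊕1⊕1⊕0⊕1⊕1⊕0⊕0⊕1⊕1⊕1⊕0⊕0⊕0⊕1⊕0 = 0
s8 (pos 8,9,10,11,12,13,14,15,24,25,26,27,28,29,30,31): 1⊕0⊕1⊕0⊕1⊕1⊕0⊕0⊕0⊕1⊕1⊕1⊕0⊕0⊕1⊕0 = 0
s16 (pos 16,17,18,19,20,21,22,23,24,25,26,27,28,29,30,31): 0⊕1⊕0⊕0⊕1⊕1⊕1⊕0⊕0⊕1⊕1⊕1⊕0⊕0⊕1⊕0 = 0
Syndrome s16…s1 = 00000 → no error.

00000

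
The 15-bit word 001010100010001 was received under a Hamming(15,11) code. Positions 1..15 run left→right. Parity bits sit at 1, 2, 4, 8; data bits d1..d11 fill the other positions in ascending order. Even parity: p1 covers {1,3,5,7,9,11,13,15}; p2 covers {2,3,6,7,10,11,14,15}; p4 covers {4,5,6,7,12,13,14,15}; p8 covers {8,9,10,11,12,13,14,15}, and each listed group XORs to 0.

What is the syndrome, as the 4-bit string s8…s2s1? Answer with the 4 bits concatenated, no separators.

0101

s1 (pos 1,3,5,7,9,11,13,15): 0⊕1⊕1⊕1⊕0⊕1⊕0⊕1 = 1
s2 (pos 2,3,6,7,10,11,14,15): 0⊕1⊕0⊕1⊕0⊕1⊕0⊕1 = 0
s4 (pos 4,5,6,7,12,13,14,15): 0⊕1⊕0⊕1⊕0⊕0⊕0⊕1 = 1
s8 (pos 8,9,10,11,12,13,14,15): 0⊕0⊕0⊕1⊕0⊕0⊕0⊕1 = 0
Syndrome s8…s1 = 0101 → error at position 5.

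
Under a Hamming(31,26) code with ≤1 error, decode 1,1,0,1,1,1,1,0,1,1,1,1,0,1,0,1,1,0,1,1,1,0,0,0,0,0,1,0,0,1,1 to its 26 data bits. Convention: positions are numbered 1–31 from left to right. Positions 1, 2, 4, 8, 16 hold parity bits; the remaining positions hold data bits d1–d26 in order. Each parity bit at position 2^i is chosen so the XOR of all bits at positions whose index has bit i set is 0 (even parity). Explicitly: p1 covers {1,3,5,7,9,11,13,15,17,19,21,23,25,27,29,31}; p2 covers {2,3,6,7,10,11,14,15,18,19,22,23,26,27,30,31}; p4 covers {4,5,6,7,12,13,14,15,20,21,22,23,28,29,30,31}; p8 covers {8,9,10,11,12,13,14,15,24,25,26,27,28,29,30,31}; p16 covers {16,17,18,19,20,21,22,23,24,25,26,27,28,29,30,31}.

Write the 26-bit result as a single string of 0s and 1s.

01111111010101110000010011

s1 (pos 1,3,5,7,9,11,13,15,17,19,21,23,25,27,29,31): 1⊕0⊕1⊕1⊕1⊕1⊕0⊕0⊕1⊕1⊕1⊕0⊕0⊕1⊕0⊕1 = 0
s2 (pos 2,3,6,7,10,11,14,15,18,19,22,23,26,27,30,31): 1⊕0⊕1⊕1⊕1⊕1⊕1⊕0⊕0⊕1⊕0⊕0⊕0⊕1⊕1⊕1 = 0
s4 (pos 4,5,6,7,12,13,14,15,20,21,22,23,28,29,30,31): 1⊕1⊕1⊕1⊕1⊕0⊕1⊕0⊕1⊕1⊕0⊕0⊕0⊕0⊕1⊕1 = 0
s8 (pos 8,9,10,11,12,13,14,15,24,25,26,27,28,29,30,31): 0⊕1⊕1⊕1⊕1⊕0⊕1⊕0⊕0⊕0⊕0⊕1⊕0⊕0⊕1⊕1 = 0
s16 (pos 16,17,18,19,20,21,22,23,24,25,26,27,28,29,30,31): 1⊕1⊕0⊕1⊕1⊕1⊕0⊕0⊕0⊕0⊕0⊕1⊕0⊕0⊕1⊕1 = 0
Syndrome s16…s1 = 00000 → no error.
Read data bits from positions 3,5,6,7,9,10,11,12,13,14,15,17,18,19,20,21,22,23,24,25,26,27,28,29,30,31: 01111111010101110000010011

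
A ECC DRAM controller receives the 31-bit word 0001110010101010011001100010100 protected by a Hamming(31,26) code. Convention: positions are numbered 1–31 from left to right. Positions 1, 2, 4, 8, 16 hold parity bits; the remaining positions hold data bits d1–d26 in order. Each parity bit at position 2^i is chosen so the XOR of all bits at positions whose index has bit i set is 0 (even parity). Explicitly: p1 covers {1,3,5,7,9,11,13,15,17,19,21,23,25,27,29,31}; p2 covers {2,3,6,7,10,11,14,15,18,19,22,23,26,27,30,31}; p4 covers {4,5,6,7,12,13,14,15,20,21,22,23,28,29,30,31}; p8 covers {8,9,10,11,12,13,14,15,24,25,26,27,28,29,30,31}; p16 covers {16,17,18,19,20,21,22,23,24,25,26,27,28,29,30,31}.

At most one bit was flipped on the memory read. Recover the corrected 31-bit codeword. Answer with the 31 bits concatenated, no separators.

1001110010101010011001100010100

s1 (pos 1,3,5,7,9,11,13,15,17,19,21,23,25,27,29,31): 0⊕0⊕1⊕0⊕1⊕1⊕1⊕1⊕0⊕1⊕0⊕1⊕0⊕1⊕1⊕0 = 1
s2 (pos 2,3,6,7,10,11,14,15,18,19,22,23,26,27,30,31): 0⊕0⊕1⊕0⊕0⊕1⊕0⊕1⊕1⊕1⊕1⊕1⊕0⊕1⊕0⊕0 = 0
s4 (pos 4,5,6,7,12,13,14,15,20,21,22,23,28,29,30,31): 1⊕1⊕1⊕0⊕0⊕1⊕0⊕1⊕0⊕0⊕1⊕1⊕0⊕1⊕0⊕0 = 0
s8 (pos 8,9,10,11,12,13,14,15,24,25,26,27,28,29,30,31): 0⊕1⊕0⊕1⊕0⊕1⊕0⊕1⊕0⊕0⊕0⊕1⊕0⊕1⊕0⊕0 = 0
s16 (pos 16,17,18,19,20,21,22,23,24,25,26,27,28,29,30,31): 0⊕0⊕1⊕1⊕0⊕0⊕1⊕1⊕0⊕0⊕0⊕1⊕0⊕1⊕0⊕0 = 0
Syndrome s16…s1 = 00001 → error at position 1.
Flip position 1: 0001110010101010011001100010100 → 1001110010101010011001100010100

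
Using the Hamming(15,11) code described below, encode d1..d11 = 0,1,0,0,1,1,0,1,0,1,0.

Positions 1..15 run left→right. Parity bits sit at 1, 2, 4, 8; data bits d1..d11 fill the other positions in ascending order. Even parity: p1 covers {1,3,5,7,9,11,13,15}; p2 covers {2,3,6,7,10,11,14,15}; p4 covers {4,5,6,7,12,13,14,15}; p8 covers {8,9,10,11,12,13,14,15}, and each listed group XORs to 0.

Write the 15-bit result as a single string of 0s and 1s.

000110001101010

Place data at non-parity positions: p1 p2 0 p4 1 0 0 p8 1 1 0 1 0 1 0
p1 (pos 1,3,5,7,9,11,13,15): XOR of data positions = 0⊕1⊕0⊕1⊕0⊕0⊕0 = 0
p2 (pos 2,3,6,7,10,11,14,15): XOR of data positions = 0⊕0⊕0⊕1⊕0⊕1⊕0 = 0
p4 (pos 4,5,6,7,12,13,14,15): XOR of data positions = 1⊕0⊕0⊕1⊕0⊕1⊕0 = 1
p8 (pos 8,9,10,11,12,13,14,15): XOR of data positions = 1⊕1⊕0⊕1⊕0⊕1⊕0 = 0
Codeword: 000110001101010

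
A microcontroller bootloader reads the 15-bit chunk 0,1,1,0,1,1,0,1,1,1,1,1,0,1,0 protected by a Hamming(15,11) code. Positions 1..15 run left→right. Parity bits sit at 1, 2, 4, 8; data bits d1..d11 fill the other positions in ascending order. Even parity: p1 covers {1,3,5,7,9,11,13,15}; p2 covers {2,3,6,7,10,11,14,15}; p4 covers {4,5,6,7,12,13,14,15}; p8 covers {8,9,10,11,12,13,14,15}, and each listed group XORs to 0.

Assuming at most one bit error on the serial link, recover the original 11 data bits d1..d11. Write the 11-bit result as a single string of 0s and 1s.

11101111010

s1 (pos 1,3,5,7,9,11,13,15): 0⊕1⊕1⊕0⊕1⊕1⊕0⊕0 = 0
s2 (pos 2,3,6,7,10,11,14,15): 1⊕1⊕1⊕0⊕1⊕1⊕1⊕0 = 0
s4 (pos 4,5,6,7,12,13,14,15): 0⊕1⊕1⊕0⊕1⊕0⊕1⊕0 = 0
s8 (pos 8,9,10,11,12,13,14,15): 1⊕1⊕1⊕1⊕1⊕0⊕1⊕0 = 0
Syndrome s8…s1 = 0000 → no error.
Read data bits from positions 3,5,6,7,9,10,11,12,13,14,15: 11101111010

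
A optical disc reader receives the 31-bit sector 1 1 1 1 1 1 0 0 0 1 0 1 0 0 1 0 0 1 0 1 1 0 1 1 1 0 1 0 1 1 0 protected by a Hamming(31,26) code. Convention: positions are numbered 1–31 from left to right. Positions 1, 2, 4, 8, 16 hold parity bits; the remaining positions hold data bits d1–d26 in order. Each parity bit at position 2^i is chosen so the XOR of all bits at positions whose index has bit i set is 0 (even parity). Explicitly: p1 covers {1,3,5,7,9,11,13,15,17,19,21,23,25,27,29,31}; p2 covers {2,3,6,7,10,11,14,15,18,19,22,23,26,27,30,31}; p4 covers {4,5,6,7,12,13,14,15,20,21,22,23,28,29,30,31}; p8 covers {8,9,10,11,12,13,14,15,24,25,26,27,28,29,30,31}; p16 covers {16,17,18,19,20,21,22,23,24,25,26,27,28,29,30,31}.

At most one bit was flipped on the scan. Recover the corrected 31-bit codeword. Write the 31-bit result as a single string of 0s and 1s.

1111110001010010011110111010110

s1 (pos 1,3,5,7,9,11,13,15,17,19,21,23,25,27,29,31): 1⊕1⊕1⊕0⊕0⊕0⊕0⊕1⊕0⊕0⊕1⊕1⊕1⊕1⊕1⊕0 = 1
s2 (pos 2,3,6,7,10,11,14,15,18,19,22,23,26,27,30,31): 1⊕1⊕1⊕0⊕1⊕0⊕0⊕1⊕1⊕0⊕0⊕1⊕0⊕1⊕1⊕0 = 1
s4 (pos 4,5,6,7,12,13,14,15,20,21,22,23,28,29,30,31): 1⊕1⊕1⊕0⊕1⊕0⊕0⊕1⊕1⊕1⊕0⊕1⊕0⊕1⊕1⊕0 = 0
s8 (pos 8,9,10,11,12,13,14,15,24,25,26,27,28,29,30,31): 0⊕0⊕1⊕0⊕1⊕0⊕0⊕1⊕1⊕1⊕0⊕1⊕0⊕1⊕1⊕0 = 0
s16 (pos 16,17,18,19,20,21,22,23,24,25,26,27,28,29,30,31): 0⊕0⊕1⊕0⊕1⊕1⊕0⊕1⊕1⊕1⊕0⊕1⊕0⊕1⊕1⊕0 = 1
Syndrome s16…s1 = 10011 → error at position 19.
Flip position 19: 1111110001010010010110111010110 → 1111110001010010011110111010110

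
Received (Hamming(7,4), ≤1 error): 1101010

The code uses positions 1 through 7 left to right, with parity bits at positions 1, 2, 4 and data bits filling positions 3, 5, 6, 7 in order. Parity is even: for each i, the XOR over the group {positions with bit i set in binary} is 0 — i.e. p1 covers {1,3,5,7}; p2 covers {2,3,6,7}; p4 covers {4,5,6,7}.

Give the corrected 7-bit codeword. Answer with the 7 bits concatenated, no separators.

0101010

s1 (pos 1,3,5,7): 1⊕0⊕0⊕0 = 1
s2 (pos 2,3,6,7): 1⊕0⊕1⊕0 = 0
s4 (pos 4,5,6,7): 1⊕0⊕1⊕0 = 0
Syndrome s4…s1 = 001 → error at position 1.
Flip position 1: 1101010 → 0101010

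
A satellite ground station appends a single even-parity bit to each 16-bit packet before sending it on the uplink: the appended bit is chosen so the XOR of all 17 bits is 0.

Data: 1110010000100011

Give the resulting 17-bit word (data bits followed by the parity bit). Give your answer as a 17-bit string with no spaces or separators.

11100100001000111

XOR of the 16 data bits: 1⊕1⊕1⊕0⊕0⊕1⊕0⊕0⊕0⊕0⊕1⊕0⊕0⊕0⊕1⊕1 = 1
Parity bit = 1 (so all 17 bits XOR to 0).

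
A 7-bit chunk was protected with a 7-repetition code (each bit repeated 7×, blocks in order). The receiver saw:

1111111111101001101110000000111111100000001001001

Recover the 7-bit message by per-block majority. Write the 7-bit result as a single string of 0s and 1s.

1110100

Block 1 (1111111): 7 ones → 1
Block 2 (1111010): 5 ones → 1
Block 3 (0110111): 5 ones → 1
Block 4 (0000000): 0 ones → 0
Block 5 (1111111): 7 ones → 1
Block 6 (0000000): 0 ones → 0
Block 7 (1001001): 3 ones → 0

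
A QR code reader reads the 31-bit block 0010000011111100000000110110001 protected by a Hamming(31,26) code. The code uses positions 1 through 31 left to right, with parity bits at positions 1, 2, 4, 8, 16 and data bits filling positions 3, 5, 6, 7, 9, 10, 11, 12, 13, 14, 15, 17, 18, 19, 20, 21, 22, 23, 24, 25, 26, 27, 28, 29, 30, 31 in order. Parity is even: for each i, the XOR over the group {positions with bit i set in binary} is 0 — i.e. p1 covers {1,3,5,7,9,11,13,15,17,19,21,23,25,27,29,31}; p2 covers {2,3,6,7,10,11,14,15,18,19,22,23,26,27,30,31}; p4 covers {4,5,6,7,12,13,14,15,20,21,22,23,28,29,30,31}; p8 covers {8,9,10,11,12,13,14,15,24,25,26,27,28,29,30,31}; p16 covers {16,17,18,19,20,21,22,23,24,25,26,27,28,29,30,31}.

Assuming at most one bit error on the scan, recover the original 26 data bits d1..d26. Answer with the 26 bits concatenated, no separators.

10001111110000010110110001

s1 (pos 1,3,5,7,9,11,13,15,17,19,21,23,25,27,29,31): 0⊕1⊕0⊕0⊕1⊕1⊕1⊕0⊕0⊕0⊕0⊕1⊕0⊕1⊕0⊕1 = 1
s2 (pos 2,3,6,7,10,11,14,15,18,19,22,23,26,27,30,31): 0⊕1⊕0⊕0⊕1⊕1⊕1⊕0⊕0⊕0⊕0⊕1⊕1⊕1⊕0⊕1 = 0
s4 (pos 4,5,6,7,12,13,14,15,20,21,22,23,28,29,30,31): 0⊕0⊕0⊕0⊕1⊕1⊕1⊕0⊕0⊕0⊕0⊕1⊕0⊕0⊕0⊕1 = 1
s8 (pos 8,9,10,11,12,13,14,15,24,25,26,27,28,29,30,31): 0⊕1⊕1⊕1⊕1⊕1⊕1⊕0⊕1⊕0⊕1⊕1⊕0⊕0⊕0⊕1 = 0
s16 (pos 16,17,18,19,20,21,22,23,24,25,26,27,28,29,30,31): 0⊕0⊕0⊕0⊕0⊕0⊕0⊕1⊕1⊕0⊕1⊕1⊕0⊕0⊕0⊕1 = 1
Syndrome s16…s1 = 10101 → error at position 21.
Flip position 21: 0010000011111100000000110110001 → 0010000011111100000010110110001
Read data bits from positions 3,5,6,7,9,10,11,12,13,14,15,17,18,19,20,21,22,23,24,25,26,27,28,29,30,31: 10001111110000010110110001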